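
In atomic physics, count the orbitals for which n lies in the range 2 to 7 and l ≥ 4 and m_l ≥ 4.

For each n in the range, tally the orbitals obeying l ≥ 4 and m_l ≥ 4:
n=5 → 1; n=6 → 3; n=7 → 6.
Total orbitals: 1 + 3 + 6 = 10.

10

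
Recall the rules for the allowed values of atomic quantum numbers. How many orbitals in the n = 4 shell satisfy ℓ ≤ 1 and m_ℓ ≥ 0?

The n = 4 shell has ℓ = 0 through 3; check each.
Contributions: ℓ=0 → 1; ℓ=1 → 2.
Total orbitals: 1 + 2 = 3.

3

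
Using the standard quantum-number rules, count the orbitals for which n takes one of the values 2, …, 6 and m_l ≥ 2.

20

Treat each shell separately and count matching orbitals:
n=3 → 1; n=4 → 3; n=5 → 6; n=6 → 10.
Total orbitals: 1 + 3 + 6 + 10 = 20.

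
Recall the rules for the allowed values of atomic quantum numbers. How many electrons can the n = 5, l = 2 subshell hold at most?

10

A subshell with l = 2 has 2l+1 = 5 orbitals, each holding 2 electrons (spin ±1/2), so 5 × 2 = 10.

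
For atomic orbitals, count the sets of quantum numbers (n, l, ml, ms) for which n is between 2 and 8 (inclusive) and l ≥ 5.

For each n in the range, tally the orbitals obeying l ≥ 5:
n=6 → 11; n=7 → 24; n=8 → 39.
Orbitals: 11 + 24 + 39 = 74. Including both spin states (ms = ±1/2) gives 2 × 74 = 148 states.

148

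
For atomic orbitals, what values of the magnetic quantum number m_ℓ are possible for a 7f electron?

The 7f subshell has ℓ = 3, and m_ℓ takes every integer from −ℓ to +ℓ. With ℓ = 3 that gives the 7 values -3, -2, -1, 0, 1, 2, 3.

-3, -2, -1, 0, 1, 2, 3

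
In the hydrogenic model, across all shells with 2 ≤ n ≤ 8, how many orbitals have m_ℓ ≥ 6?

4

For each n in the range, tally the orbitals obeying m_ℓ ≥ 6:
n=7 → 1; n=8 → 3.
Total orbitals: 1 + 3 = 4.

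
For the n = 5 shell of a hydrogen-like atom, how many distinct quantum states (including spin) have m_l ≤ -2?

12

With n = 5 the allowed l are 0, 1, …, 4.
Contributions: l=2 → 1; l=3 → 2; l=4 → 3.
Orbitals: 1 + 2 + 3 = 6. Each orbital carries two spin states, so 6 × 2 = 12 states.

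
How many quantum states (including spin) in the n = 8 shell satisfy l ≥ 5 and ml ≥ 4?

Go through l = 0, …, 7 (the values permitted for n = 8).
Per l-value: l=5 → 2; l=6 → 3; l=7 → 4.
Orbitals: 2 + 3 + 4 = 9. Each orbital carries two spin states, so 9 × 2 = 18 states.

18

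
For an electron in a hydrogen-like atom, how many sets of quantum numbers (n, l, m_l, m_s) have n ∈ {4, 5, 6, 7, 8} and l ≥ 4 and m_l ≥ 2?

Count contributing orbitals for each principal shell:
n=5 → 3; n=6 → 7; n=7 → 12; n=8 → 18.
Orbitals: 3 + 7 + 12 + 18 = 40. Including both spin states (m_s = ±1/2) gives 2 × 40 = 80 states.

80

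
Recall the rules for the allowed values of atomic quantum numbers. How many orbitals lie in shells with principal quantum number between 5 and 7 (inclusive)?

Shell n has n² orbitals: 5²=25 + 6²=36 + 7²=49 = 110 orbitals.

110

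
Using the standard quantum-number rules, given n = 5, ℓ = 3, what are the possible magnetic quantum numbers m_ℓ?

-3, -2, -1, 0, 1, 2, 3

m_ℓ takes every integer from −ℓ to +ℓ. With ℓ = 3 that gives the 7 values -3, -2, -1, 0, 1, 2, 3.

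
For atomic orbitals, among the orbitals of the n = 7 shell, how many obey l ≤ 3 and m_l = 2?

With n = 7 the allowed l are 0, 1, …, 6.
Per l-value: l=2 → 1; l=3 → 1.
Total orbitals: 1 + 1 = 2.

2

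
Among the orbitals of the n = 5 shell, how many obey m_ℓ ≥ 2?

With n = 5 the allowed ℓ are 0, 1, …, 4.
Per ℓ-value: ℓ=2 → 1; ℓ=3 → 2; ℓ=4 → 3.
Total orbitals: 1 + 2 + 3 = 6.

6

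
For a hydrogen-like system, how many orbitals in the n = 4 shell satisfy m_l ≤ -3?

1

Go through l = 0, …, 3 (the values permitted for n = 4).
The (l, m_l) pairs meeting m_l ≤ -3 give: l=3 → 1.
Total orbitals: 1.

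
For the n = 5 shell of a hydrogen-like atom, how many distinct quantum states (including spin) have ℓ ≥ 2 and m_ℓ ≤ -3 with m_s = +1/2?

Go through ℓ = 0, …, 4 (the values permitted for n = 5).
The (ℓ, m_ℓ) pairs meeting ℓ ≥ 2 and m_ℓ ≤ -3 give: ℓ=3 → 1; ℓ=4 → 2.
Orbitals: 1 + 2 = 3. With m_s fixed to a single value there is one state per orbital, giving 3 states.

3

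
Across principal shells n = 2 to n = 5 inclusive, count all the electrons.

108

Shell n has n² orbitals: 2²=4 + 3²=9 + 4²=16 + 5²=25 = 54 orbitals.
Two spin states per orbital: 2 × 54 = 108 electrons.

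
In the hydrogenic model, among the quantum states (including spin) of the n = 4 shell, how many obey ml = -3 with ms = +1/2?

Contributions: l=3 → 1.
Orbitals: 1. With ms fixed to a single value there is one state per orbital, giving 1 state.

1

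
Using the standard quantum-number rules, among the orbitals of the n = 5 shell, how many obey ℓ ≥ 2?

21

The n = 5 shell has ℓ = 0 through 4; check each.
Contributions: ℓ=2 → 5; ℓ=3 → 7; ℓ=4 → 9.
Total orbitals: 5 + 7 + 9 = 21.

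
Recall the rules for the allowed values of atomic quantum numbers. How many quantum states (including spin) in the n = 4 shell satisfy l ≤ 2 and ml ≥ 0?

12

With n = 4 the allowed l are 0, 1, …, 3.
Per l-value: l=0 → 1; l=1 → 2; l=2 → 3.
Orbitals: 1 + 2 + 3 = 6. Each orbital carries two spin states, so 6 × 2 = 12 states.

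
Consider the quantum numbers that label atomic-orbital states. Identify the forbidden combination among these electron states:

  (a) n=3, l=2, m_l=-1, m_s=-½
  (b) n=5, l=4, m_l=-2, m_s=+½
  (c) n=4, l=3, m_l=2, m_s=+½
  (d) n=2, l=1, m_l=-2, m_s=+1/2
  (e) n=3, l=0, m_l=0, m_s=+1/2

(d)

(d) has |m_l| = 2 > l = 1, violating −l ≤ m_l ≤ l.
The remaining sets (a), (b), (c), (e) satisfy all four rules.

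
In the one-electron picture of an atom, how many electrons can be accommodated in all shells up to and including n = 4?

60

Total orbitals = 1² + 2² + 3² + 4² = 30. Doubling for spin gives 60 electrons.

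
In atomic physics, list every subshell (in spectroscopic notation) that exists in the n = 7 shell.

7s, 7p, 7d, 7f, 7g, 7h, 7i

For n = 7, ℓ runs from 0 to 6. In spectroscopic notation ℓ = 0,1,2,… ↔ s,p,d,f,g,h,i, so the subshells are 7s, 7p, 7d, 7f, 7g, 7h, 7i.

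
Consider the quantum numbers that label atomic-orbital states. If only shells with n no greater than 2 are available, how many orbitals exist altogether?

Total orbitals = 1² + 2² = 5.

5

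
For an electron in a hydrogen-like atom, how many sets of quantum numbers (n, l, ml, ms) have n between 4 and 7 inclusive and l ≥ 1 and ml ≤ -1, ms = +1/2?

52

Work shell by shell — for each n, count the (l, ml) pairs that satisfy l ≥ 1 and ml ≤ -1:
n=4 → 6; n=5 → 10; n=6 → 15; n=7 → 21.
Orbitals: 6 + 10 + 15 + 21 = 52. With ms fixed to +1/2 there is one state per orbital, so 52 states.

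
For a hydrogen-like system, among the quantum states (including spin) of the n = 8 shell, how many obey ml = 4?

8

The n = 8 shell has l = 0 through 7; check each.
Contributions: l=4 → 1; l=5 → 1; l=6 → 1; l=7 → 1.
Orbitals: 1 + 1 + 1 + 1 = 4. Each orbital carries two spin states, so 4 × 2 = 8 states.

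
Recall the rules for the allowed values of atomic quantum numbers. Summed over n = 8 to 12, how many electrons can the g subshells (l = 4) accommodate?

90

A g subshell (l = 4) exists for every n ≥ 5, so shells n = 8, 9, 10, 11, 12 each contribute one — 5 subshells.
Since each g subshell holds 2(2·4+1) = 18 electrons, the total is 5 × 18 = 90.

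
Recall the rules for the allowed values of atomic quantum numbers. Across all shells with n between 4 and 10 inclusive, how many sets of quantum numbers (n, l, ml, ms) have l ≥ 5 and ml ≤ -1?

For each n in the range, tally the orbitals obeying l ≥ 5 and ml ≤ -1:
n=6 → 5; n=7 → 11; n=8 → 18; n=9 → 26; n=10 → 35.
Orbitals: 5 + 11 + 18 + 26 + 35 = 95. Including both spin states (ms = ±1/2) gives 2 × 95 = 190 states.

190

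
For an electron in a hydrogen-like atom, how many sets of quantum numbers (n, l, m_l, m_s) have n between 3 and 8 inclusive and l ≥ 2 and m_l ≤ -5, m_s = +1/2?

10

Treat each shell separately and count matching orbitals:
n=6 → 1; n=7 → 3; n=8 → 6.
Orbitals: 1 + 3 + 6 = 10. With m_s fixed to +1/2 there is one state per orbital, so 10 states.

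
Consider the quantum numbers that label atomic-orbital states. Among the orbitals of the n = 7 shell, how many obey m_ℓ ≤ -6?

Per ℓ-value: ℓ=6 → 1.
Total orbitals: 1.

1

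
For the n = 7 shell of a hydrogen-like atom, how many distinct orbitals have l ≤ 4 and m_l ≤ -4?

1

With n = 7 the allowed l are 0, 1, …, 6.
The (l, m_l) pairs meeting l ≤ 4 and m_l ≤ -4 give: l=4 → 1.
Total orbitals: 1.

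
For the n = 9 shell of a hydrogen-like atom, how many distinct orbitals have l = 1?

With n = 9 the allowed l are 0, 1, …, 8.
Per l-value: l=1 → 3.
Total orbitals: 3.

3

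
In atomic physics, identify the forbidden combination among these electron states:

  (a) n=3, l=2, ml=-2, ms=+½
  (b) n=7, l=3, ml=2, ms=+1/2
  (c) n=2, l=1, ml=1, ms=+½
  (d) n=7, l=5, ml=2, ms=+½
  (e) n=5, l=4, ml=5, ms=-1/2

(e) has |ml| = 5 > l = 4, violating −l ≤ ml ≤ l.
The remaining sets (a), (b), (c), (d) satisfy all four rules.

(e)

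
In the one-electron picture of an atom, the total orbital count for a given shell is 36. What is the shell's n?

n = 6

n² = 36 ⇒ n = 6.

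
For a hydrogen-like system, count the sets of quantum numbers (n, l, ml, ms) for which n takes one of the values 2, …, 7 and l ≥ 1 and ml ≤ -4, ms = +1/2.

For each n in the range, tally the orbitals obeying l ≥ 1 and ml ≤ -4:
n=5 → 1; n=6 → 3; n=7 → 6.
Orbitals: 1 + 3 + 6 = 10. With ms fixed to +1/2 there is one state per orbital, so 10 states.

10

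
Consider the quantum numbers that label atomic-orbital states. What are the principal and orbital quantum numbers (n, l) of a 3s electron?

The leading integer gives n = 3; the letter 's' means l = 0.

n = 3, l = 0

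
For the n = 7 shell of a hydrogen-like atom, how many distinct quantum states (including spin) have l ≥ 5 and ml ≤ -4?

10

The n = 7 shell has l = 0 through 6; check each.
Contributions: l=5 → 2; l=6 → 3.
Orbitals: 2 + 3 = 5. Each orbital carries two spin states, so 5 × 2 = 10 states.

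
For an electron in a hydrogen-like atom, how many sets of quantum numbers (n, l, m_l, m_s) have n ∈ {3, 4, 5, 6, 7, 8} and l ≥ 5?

Treat each shell separately and count matching orbitals:
n=6 → 11; n=7 → 24; n=8 → 39.
Orbitals: 11 + 24 + 39 = 74. Including both spin states (m_s = ±1/2) gives 2 × 74 = 148 states.

148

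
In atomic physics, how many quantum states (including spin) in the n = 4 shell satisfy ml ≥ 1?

With n = 4 the allowed l are 0, 1, …, 3.
Per l-value: l=1 → 1; l=2 → 2; l=3 → 3.
Orbitals: 1 + 2 + 3 = 6. Each orbital carries two spin states, so 6 × 2 = 12 states.

12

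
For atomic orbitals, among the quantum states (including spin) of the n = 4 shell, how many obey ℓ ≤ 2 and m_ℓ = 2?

The n = 4 shell has ℓ = 0 through 3; check each.
Contributions: ℓ=2 → 1.
Orbitals: 1. Each orbital carries two spin states, so 1 × 2 = 2 states.

2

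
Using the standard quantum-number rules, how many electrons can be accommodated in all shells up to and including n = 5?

110

Total orbitals = 1² + 2² + 3² + 4² + 5² = 55. Doubling for spin gives 110 electrons.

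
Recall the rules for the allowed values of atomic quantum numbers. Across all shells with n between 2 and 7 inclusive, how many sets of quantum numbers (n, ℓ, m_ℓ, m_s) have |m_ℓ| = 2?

60

Go shell by shell, enumerating (ℓ, m_ℓ) with |m_ℓ| = 2:
n=3 → 2; n=4 → 4; n=5 → 6; n=6 → 8; n=7 → 10.
Orbitals: 2 + 4 + 6 + 8 + 10 = 30. Including both spin states (m_s = ±1/2) gives 2 × 30 = 60 states.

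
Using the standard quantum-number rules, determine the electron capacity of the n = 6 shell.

A shell holds 2n² electrons: 2 × 6² = 2 × 36 = 72.

72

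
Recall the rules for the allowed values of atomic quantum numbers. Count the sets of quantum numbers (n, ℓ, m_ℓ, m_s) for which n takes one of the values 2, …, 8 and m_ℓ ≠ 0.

336

For each n in the range, tally the orbitals obeying m_ℓ ≠ 0:
n=2 → 2; n=3 → 6; n=4 → 12; n=5 → 20; n=6 → 30; n=7 → 42; n=8 → 56.
Orbitals: 2 + 6 + 12 + 20 + 30 + 42 + 56 = 168. Including both spin states (m_s = ±1/2) gives 2 × 168 = 336 states.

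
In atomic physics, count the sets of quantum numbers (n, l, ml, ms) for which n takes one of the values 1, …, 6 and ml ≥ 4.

8

For each n in the range, tally the orbitals obeying ml ≥ 4:
n=5 → 1; n=6 → 3.
Orbitals: 1 + 3 = 4. Including both spin states (ms = ±1/2) gives 2 × 4 = 8 states.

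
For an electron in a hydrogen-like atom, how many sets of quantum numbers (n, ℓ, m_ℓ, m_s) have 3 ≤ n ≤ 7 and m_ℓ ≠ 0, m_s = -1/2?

110

Per-shell orbital counts meeting the constraint:
n=3 → 6; n=4 → 12; n=5 → 20; n=6 → 30; n=7 → 42.
Orbitals: 6 + 12 + 20 + 30 + 42 = 110. With m_s fixed to -1/2 there is one state per orbital, so 110 states.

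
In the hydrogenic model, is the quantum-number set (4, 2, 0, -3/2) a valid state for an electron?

Not allowed

The spin quantum number for an electron can only be ms = +1/2 or −1/2; ms = -3/2 is not one of those.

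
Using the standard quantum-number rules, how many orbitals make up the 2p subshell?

A subshell has 2ℓ+1 orbitals; with ℓ = 1, that's 3.

3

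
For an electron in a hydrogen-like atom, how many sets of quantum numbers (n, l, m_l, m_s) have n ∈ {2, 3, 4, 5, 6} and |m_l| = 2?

40

Go shell by shell, enumerating (l, m_l) with |m_l| = 2:
n=3 → 2; n=4 → 4; n=5 → 6; n=6 → 8.
Orbitals: 2 + 4 + 6 + 8 = 20. Including both spin states (m_s = ±1/2) gives 2 × 20 = 40 states.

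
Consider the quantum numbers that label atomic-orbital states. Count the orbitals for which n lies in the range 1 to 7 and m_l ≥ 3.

20

Go shell by shell, enumerating (l, m_l) with m_l ≥ 3:
n=4 → 1; n=5 → 3; n=6 → 6; n=7 → 10.
Total orbitals: 1 + 3 + 6 + 10 = 20.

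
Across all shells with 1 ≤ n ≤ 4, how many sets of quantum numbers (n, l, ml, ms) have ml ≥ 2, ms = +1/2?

Work shell by shell — for each n, count the (l, ml) pairs that satisfy ml ≥ 2:
n=3 → 1; n=4 → 3.
Orbitals: 1 + 3 = 4. With ms fixed to +1/2 there is one state per orbital, so 4 states.

4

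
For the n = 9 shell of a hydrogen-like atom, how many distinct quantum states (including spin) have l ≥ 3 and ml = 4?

10

With n = 9 the allowed l are 0, 1, …, 8.
Contributions: l=4 → 1; l=5 → 1; l=6 → 1; l=7 → 1; l=8 → 1.
Orbitals: 1 + 1 + 1 + 1 + 1 = 5. Each orbital carries two spin states, so 5 × 2 = 10 states.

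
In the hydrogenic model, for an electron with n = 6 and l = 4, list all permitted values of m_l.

-4, -3, -2, -1, 0, 1, 2, 3, 4

m_l takes every integer from −l to +l. With l = 4 that gives the 9 values -4, -3, -2, -1, 0, 1, 2, 3, 4.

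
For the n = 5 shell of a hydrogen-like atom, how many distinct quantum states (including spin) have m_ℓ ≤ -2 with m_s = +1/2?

The n = 5 shell has ℓ = 0 through 4; check each.
Per ℓ-value: ℓ=2 → 1; ℓ=3 → 2; ℓ=4 → 3.
Orbitals: 1 + 2 + 3 = 6. With m_s fixed to a single value there is one state per orbital, giving 6 states.

6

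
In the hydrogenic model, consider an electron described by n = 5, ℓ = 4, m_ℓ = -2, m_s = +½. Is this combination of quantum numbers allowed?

Yes

n = 5 is a positive integer. ℓ = 4 satisfies 0 ≤ ℓ ≤ n−1 = 4. m_ℓ = -2 lies in the range −ℓ … +ℓ (here −4 … 4). m_s = +1/2 is one of ±1/2.
All four constraints are satisfied.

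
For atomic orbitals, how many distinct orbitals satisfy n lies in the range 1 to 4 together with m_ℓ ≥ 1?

For each n in the range, tally the orbitals obeying m_ℓ ≥ 1:
n=2 → 1; n=3 → 3; n=4 → 6.
Total orbitals: 1 + 3 + 6 = 10.

10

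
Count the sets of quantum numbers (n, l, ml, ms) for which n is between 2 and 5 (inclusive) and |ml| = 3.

For each n in the range, tally the orbitals obeying |ml| = 3:
n=4 → 2; n=5 → 4.
Orbitals: 2 + 4 = 6. Including both spin states (ms = ±1/2) gives 2 × 6 = 12 states.

12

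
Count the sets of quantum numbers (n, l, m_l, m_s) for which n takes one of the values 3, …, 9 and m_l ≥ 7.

8

For each n in the range, tally the orbitals obeying m_l ≥ 7:
n=8 → 1; n=9 → 3.
Orbitals: 1 + 3 = 4. Including both spin states (m_s = ±1/2) gives 2 × 4 = 8 states.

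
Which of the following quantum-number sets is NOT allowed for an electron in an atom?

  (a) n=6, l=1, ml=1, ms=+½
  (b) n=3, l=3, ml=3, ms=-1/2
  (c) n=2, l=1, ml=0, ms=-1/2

(b) has l = 3 ≥ n = 3, violating 0 ≤ l ≤ n−1.
The remaining sets (a), (c) satisfy all four rules.

(b)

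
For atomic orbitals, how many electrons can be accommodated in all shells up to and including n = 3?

28

Total orbitals = 1² + 2² + 3² = 14. Doubling for spin gives 28 electrons.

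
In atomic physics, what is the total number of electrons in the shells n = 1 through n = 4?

60

Shell n has n² orbitals: 1²=1 + 2²=4 + 3²=9 + 4²=16 = 30 orbitals.
Two spin states per orbital: 2 × 30 = 60 electrons.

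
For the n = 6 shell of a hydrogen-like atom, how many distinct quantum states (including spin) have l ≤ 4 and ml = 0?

10

With n = 6 the allowed l are 0, 1, …, 5.
Per l-value: l=0 → 1; l=1 → 1; l=2 → 1; l=3 → 1; l=4 → 1.
Orbitals: 1 + 1 + 1 + 1 + 1 = 5. Each orbital carries two spin states, so 5 × 2 = 10 states.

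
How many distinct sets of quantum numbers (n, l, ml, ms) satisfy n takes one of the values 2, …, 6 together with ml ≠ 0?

Treat each shell separately and count matching orbitals:
n=2 → 2; n=3 → 6; n=4 → 12; n=5 → 20; n=6 → 30.
Orbitals: 2 + 6 + 12 + 20 + 30 = 70. Including both spin states (ms = ±1/2) gives 2 × 70 = 140 states.

140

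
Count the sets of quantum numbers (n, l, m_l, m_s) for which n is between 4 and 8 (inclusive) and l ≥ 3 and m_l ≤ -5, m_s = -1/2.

Go shell by shell, enumerating (l, m_l) with l ≥ 3 and m_l ≤ -5:
n=6 → 1; n=7 → 3; n=8 → 6.
Orbitals: 1 + 3 + 6 = 10. With m_s fixed to -1/2 there is one state per orbital, so 10 states.

10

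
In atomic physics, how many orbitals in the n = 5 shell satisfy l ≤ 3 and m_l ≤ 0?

10

With n = 5 the allowed l are 0, 1, …, 4.
Orbitals with l ≤ 3 and m_l ≤ 0, by l: l=0 → 1; l=1 → 2; l=2 → 3; l=3 → 4.
Total orbitals: 1 + 2 + 3 + 4 = 10.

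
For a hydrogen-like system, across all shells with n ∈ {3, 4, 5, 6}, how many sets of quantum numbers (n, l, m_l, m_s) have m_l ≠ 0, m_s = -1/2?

68

Treat each shell separately and count matching orbitals:
n=3 → 6; n=4 → 12; n=5 → 20; n=6 → 30.
Orbitals: 6 + 12 + 20 + 30 = 68. With m_s fixed to -1/2 there is one state per orbital, so 68 states.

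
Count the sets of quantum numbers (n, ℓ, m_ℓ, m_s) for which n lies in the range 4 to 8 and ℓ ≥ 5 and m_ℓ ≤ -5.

For each n in the range, tally the orbitals obeying ℓ ≥ 5 and m_ℓ ≤ -5:
n=6 → 1; n=7 → 3; n=8 → 6.
Orbitals: 1 + 3 + 6 = 10. Including both spin states (m_s = ±1/2) gives 2 × 10 = 20 states.

20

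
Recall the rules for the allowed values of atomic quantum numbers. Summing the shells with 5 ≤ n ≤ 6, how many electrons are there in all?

122

Shell n has n² orbitals: 5²=25 + 6²=36 = 61 orbitals.
Two spin states per orbital: 2 × 61 = 122 electrons.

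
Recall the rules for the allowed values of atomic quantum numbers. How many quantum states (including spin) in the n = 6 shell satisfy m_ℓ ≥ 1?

30

Orbitals with m_ℓ ≥ 1, by ℓ: ℓ=1 → 1; ℓ=2 → 2; ℓ=3 → 3; ℓ=4 → 4; ℓ=5 → 5.
Orbitals: 1 + 2 + 3 + 4 + 5 = 15. Each orbital carries two spin states, so 15 × 2 = 30 states.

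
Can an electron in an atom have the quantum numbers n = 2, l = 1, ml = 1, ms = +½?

n = 2 is a positive integer. l = 1 satisfies 0 ≤ l ≤ n−1 = 1. ml = 1 lies in the range −l … +l (here −1 … 1). ms = +1/2 is one of ±1/2.
All four constraints are satisfied.

Valid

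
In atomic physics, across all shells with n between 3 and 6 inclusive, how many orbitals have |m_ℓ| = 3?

For each n in the range, tally the orbitals obeying |m_ℓ| = 3:
n=4 → 2; n=5 → 4; n=6 → 6.
Total orbitals: 2 + 4 + 6 = 12.

12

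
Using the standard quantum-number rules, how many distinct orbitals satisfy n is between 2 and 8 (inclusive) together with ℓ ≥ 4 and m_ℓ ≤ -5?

10

For each n in the range, tally the orbitals obeying ℓ ≥ 4 and m_ℓ ≤ -5:
n=6 → 1; n=7 → 3; n=8 → 6.
Total orbitals: 1 + 3 + 6 = 10.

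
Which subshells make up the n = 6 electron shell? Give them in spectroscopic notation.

For n = 6, l runs from 0 to 5. In spectroscopic notation l = 0,1,2,… ↔ s,p,d,f,g,h,i, so the subshells are 6s, 6p, 6d, 6f, 6g, 6h.

6s, 6p, 6d, 6f, 6g, 6h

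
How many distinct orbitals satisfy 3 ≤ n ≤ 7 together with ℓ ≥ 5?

Count contributing orbitals for each principal shell:
n=6 → 11; n=7 → 24.
Total orbitals: 11 + 24 = 35.

35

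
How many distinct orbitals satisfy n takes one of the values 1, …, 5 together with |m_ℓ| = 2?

For each n in the range, tally the orbitals obeying |m_ℓ| = 2:
n=3 → 2; n=4 → 4; n=5 → 6.
Total orbitals: 2 + 4 + 6 = 12.

12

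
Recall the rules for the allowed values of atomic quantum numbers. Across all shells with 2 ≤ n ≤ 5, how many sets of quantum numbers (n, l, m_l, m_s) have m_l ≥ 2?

20

For each n in the range, tally the orbitals obeying m_l ≥ 2:
n=3 → 1; n=4 → 3; n=5 → 6.
Orbitals: 1 + 3 + 6 = 10. Including both spin states (m_s = ±1/2) gives 2 × 10 = 20 states.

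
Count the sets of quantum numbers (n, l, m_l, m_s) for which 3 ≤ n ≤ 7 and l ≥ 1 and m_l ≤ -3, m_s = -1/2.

Go shell by shell, enumerating (l, m_l) with l ≥ 1 and m_l ≤ -3:
n=4 → 1; n=5 → 3; n=6 → 6; n=7 → 10.
Orbitals: 1 + 3 + 6 + 10 = 20. With m_s fixed to -1/2 there is one state per orbital, so 20 states.

20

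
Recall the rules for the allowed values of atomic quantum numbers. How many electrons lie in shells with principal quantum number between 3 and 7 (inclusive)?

270

Shell n has n² orbitals: 3²=9 + 4²=16 + 5²=25 + 6²=36 + 7²=49 = 135 orbitals.
Two spin states per orbital: 2 × 135 = 270 electrons.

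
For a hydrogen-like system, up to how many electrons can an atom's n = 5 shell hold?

50

A shell holds 2n² electrons: 2 × 5² = 2 × 25 = 50.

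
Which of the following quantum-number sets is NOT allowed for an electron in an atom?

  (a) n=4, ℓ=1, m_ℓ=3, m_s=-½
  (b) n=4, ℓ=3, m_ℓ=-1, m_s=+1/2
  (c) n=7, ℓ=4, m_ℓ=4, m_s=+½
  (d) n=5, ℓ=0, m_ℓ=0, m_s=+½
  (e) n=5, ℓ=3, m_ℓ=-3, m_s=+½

(a)

(a) has |m_ℓ| = 3 > ℓ = 1, violating −ℓ ≤ m_ℓ ≤ ℓ.
The remaining sets (b), (c), (d), (e) satisfy all four rules.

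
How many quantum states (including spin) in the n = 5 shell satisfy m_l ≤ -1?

20

The n = 5 shell has l = 0 through 4; check each.
Orbitals with m_l ≤ -1, by l: l=1 → 1; l=2 → 2; l=3 → 3; l=4 → 4.
Orbitals: 1 + 2 + 3 + 4 = 10. Each orbital carries two spin states, so 10 × 2 = 20 states.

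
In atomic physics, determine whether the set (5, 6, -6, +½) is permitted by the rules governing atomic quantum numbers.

No

The orbital quantum number must satisfy 0 ≤ l ≤ n−1. With n = 5 the allowed l values are 0, 1, 2, 3, 4, so l = 6 is out of range.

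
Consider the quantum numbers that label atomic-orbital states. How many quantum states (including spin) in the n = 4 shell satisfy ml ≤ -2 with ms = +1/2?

With n = 4 the allowed l are 0, 1, …, 3.
Orbitals with ml ≤ -2, by l: l=2 → 1; l=3 → 2.
Orbitals: 1 + 2 = 3. With ms fixed to a single value there is one state per orbital, giving 3 states.

3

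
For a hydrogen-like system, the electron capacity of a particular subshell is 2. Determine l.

l = 0 (s)

2(2l+1) = 2 ⇒ 2l+1 = 1 ⇒ l = 0.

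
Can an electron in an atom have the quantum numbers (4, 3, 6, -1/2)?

Not allowed

The magnetic quantum number must satisfy −l ≤ m_l ≤ l. With l = 3, m_l can only be -3, -2, -1, 0, 1, 2, 3, so m_l = 6 is forbidden.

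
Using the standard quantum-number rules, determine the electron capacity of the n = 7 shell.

98

A shell holds 2n² electrons: 2 × 7² = 2 × 49 = 98.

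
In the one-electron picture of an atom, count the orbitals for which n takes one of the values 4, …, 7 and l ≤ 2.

36

Treat each shell separately and count matching orbitals:
n=4 → 9; n=5 → 9; n=6 → 9; n=7 → 9.
Total orbitals: 9 + 9 + 9 + 9 = 36.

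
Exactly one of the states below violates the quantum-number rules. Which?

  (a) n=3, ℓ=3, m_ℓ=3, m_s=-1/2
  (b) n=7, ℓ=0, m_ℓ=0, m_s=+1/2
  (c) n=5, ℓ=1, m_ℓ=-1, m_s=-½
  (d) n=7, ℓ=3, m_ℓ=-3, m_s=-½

(a) has ℓ = 3 ≥ n = 3, violating 0 ≤ ℓ ≤ n−1.
The remaining sets (b), (c), (d) satisfy all four rules.

(a)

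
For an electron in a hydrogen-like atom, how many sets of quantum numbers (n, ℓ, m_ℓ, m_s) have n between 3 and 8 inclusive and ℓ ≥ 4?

For each n in the range, tally the orbitals obeying ℓ ≥ 4:
n=5 → 9; n=6 → 20; n=7 → 33; n=8 → 48.
Orbitals: 9 + 20 + 33 + 48 = 110. Including both spin states (m_s = ±1/2) gives 2 × 110 = 220 states.

220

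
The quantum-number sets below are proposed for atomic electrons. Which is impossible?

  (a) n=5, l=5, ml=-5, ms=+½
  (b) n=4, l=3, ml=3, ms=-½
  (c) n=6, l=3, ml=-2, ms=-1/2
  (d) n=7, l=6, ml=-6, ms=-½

(a)

(a) has l = 5 ≥ n = 5, violating 0 ≤ l ≤ n−1.
The remaining sets (b), (c), (d) satisfy all four rules.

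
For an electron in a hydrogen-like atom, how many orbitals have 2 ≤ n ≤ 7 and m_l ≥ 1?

Per-shell orbital counts meeting the constraint:
n=2 → 1; n=3 → 3; n=4 → 6; n=5 → 10; n=6 → 15; n=7 → 21.
Total orbitals: 1 + 3 + 6 + 10 + 15 + 21 = 56.

56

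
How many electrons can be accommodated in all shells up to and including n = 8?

Total orbitals = 1² + 2² + 3² + 4² + 5² + 6² + 7² + 8² = 204. Doubling for spin gives 408 electrons.

408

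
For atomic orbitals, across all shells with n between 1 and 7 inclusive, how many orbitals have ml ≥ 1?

56

Work shell by shell — for each n, count the (l, ml) pairs that satisfy ml ≥ 1:
n=2 → 1; n=3 → 3; n=4 → 6; n=5 → 10; n=6 → 15; n=7 → 21.
Total orbitals: 1 + 3 + 6 + 10 + 15 + 21 = 56.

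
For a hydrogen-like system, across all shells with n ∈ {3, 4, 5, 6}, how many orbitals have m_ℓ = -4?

3

Per-shell orbital counts meeting the constraint:
n=5 → 1; n=6 → 2.
Total orbitals: 1 + 2 = 3.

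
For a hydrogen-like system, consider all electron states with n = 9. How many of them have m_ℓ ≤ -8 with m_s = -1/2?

1

Go through ℓ = 0, …, 8 (the values permitted for n = 9).
The (ℓ, m_ℓ) pairs meeting m_ℓ ≤ -8 give: ℓ=8 → 1.
Orbitals: 1. With m_s fixed to a single value there is one state per orbital, giving 1 state.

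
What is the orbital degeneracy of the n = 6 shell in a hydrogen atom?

The n = 6 shell contains n² = 6² = 36 orbitals.

36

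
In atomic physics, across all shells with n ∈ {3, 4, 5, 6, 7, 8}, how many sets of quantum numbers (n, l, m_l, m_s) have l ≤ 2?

Work shell by shell — for each n, count the (l, m_l) pairs that satisfy l ≤ 2:
n=3 → 9; n=4 → 9; n=5 → 9; n=6 → 9; n=7 → 9; n=8 → 9.
Orbitals: 9 + 9 + 9 + 9 + 9 + 9 = 54. Including both spin states (m_s = ±1/2) gives 2 × 54 = 108 states.

108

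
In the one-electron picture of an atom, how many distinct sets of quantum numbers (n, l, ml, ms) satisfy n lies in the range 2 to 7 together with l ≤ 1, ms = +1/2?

24

Go shell by shell, enumerating (l, ml) with l ≤ 1:
n=2 → 4; n=3 → 4; n=4 → 4; n=5 → 4; n=6 → 4; n=7 → 4.
Orbitals: 4 + 4 + 4 + 4 + 4 + 4 = 24. With ms fixed to +1/2 there is one state per orbital, so 24 states.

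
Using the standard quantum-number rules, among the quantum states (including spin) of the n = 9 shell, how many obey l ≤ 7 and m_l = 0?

16

Go through l = 0, …, 8 (the values permitted for n = 9).
Contributions: l=0 → 1; l=1 → 1; l=2 → 1; l=3 → 1; l=4 → 1; l=5 → 1; l=6 → 1; l=7 → 1.
Orbitals: 1 + 1 + 1 + 1 + 1 + 1 + 1 + 1 = 8. Each orbital carries two spin states, so 8 × 2 = 16 states.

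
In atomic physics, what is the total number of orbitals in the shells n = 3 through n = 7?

135

Shell n has n² orbitals: 3²=9 + 4²=16 + 5²=25 + 6²=36 + 7²=49 = 135 orbitals.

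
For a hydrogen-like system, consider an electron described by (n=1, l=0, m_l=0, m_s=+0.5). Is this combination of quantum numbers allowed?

n = 1 is a positive integer. l = 0 satisfies 0 ≤ l ≤ n−1 = 0. m_l = 0 lies in the range −l … +l (here 0). m_s = +1/2 is one of ±1/2.
All four constraints are satisfied.

Valid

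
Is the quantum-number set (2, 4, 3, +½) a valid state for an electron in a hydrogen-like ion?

No

The orbital quantum number must satisfy 0 ≤ l ≤ n−1. With n = 2 the allowed l values are 0, 1, so l = 4 is out of range.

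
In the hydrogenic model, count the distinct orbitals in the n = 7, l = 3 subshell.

A subshell has 2l+1 orbitals; with l = 3, that's 7.

7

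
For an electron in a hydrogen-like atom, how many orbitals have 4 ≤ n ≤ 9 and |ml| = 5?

Per-shell orbital counts meeting the constraint:
n=6 → 2; n=7 → 4; n=8 → 6; n=9 → 8.
Total orbitals: 2 + 4 + 6 + 8 = 20.

20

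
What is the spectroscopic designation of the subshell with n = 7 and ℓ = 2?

ℓ = 2 corresponds to the letter 'd', so the subshell is 7d.

7d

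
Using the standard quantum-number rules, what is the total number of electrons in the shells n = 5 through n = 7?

Shell n has n² orbitals: 5²=25 + 6²=36 + 7²=49 = 110 orbitals.
Two spin states per orbital: 2 × 110 = 220 electrons.

220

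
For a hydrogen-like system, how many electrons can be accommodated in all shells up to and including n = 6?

182

Total orbitals = 1² + 2² + 3² + 4² + 5² + 6² = 91. Doubling for spin gives 182 electrons.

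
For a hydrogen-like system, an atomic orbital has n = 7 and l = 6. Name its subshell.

7i

l = 6 corresponds to the letter 'i', so the subshell is 7i.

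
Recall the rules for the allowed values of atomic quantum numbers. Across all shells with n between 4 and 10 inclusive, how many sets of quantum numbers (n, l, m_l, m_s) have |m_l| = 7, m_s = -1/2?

Count contributing orbitals for each principal shell:
n=8 → 2; n=9 → 4; n=10 → 6.
Orbitals: 2 + 4 + 6 = 12. With m_s fixed to -1/2 there is one state per orbital, so 12 states.

12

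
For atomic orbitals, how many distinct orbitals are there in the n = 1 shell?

The n = 1 shell contains n² = 1² = 1 orbital.

1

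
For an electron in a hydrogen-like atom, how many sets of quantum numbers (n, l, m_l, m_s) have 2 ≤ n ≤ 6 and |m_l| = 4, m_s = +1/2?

Count contributing orbitals for each principal shell:
n=5 → 2; n=6 → 4.
Orbitals: 2 + 4 = 6. With m_s fixed to +1/2 there is one state per orbital, so 6 states.

6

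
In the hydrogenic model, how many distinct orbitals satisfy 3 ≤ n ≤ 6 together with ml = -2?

Work shell by shell — for each n, count the (l, ml) pairs that satisfy ml = -2:
n=3 → 1; n=4 → 2; n=5 → 3; n=6 → 4.
Total orbitals: 1 + 2 + 3 + 4 = 10.

10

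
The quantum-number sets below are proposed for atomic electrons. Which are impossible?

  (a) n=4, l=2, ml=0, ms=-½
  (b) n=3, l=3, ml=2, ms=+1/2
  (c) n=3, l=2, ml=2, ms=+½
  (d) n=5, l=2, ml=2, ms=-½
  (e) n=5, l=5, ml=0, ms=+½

(b) has l = 3 ≥ n = 3, violating 0 ≤ l ≤ n−1.
(e) has l = 5 ≥ n = 5, violating 0 ≤ l ≤ n−1.
The remaining sets (a), (c), (d) satisfy all four rules.

(b) and (e)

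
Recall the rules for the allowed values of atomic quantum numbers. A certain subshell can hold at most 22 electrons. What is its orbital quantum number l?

2(2l+1) = 22 ⇒ 2l+1 = 11 ⇒ l = 5.

l = 5 (h)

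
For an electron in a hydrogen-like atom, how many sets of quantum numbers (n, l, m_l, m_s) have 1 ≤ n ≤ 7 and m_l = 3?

Per-shell orbital counts meeting the constraint:
n=4 → 1; n=5 → 2; n=6 → 3; n=7 → 4.
Orbitals: 1 + 2 + 3 + 4 = 10. Including both spin states (m_s = ±1/2) gives 2 × 10 = 20 states.

20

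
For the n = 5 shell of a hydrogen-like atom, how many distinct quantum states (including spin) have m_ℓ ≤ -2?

Orbitals with m_ℓ ≤ -2, by ℓ: ℓ=2 → 1; ℓ=3 → 2; ℓ=4 → 3.
Orbitals: 1 + 2 + 3 = 6. Each orbital carries two spin states, so 6 × 2 = 12 states.

12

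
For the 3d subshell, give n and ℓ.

The leading integer gives n = 3; the letter 'd' means ℓ = 2.

n = 3, ℓ = 2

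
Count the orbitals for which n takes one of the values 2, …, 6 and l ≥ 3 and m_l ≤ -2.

Per-shell orbital counts meeting the constraint:
n=4 → 2; n=5 → 5; n=6 → 9.
Total orbitals: 2 + 5 + 9 = 16.

16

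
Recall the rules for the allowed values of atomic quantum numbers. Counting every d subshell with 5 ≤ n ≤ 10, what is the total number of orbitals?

30

A d subshell (l = 2) exists for every n ≥ 3, so shells n = 5, 6, 7, 8, 9, 10 each contribute one — 6 subshells.
Since each d subshell has 2·2+1 = 5 orbitals, the total is 6 × 5 = 30.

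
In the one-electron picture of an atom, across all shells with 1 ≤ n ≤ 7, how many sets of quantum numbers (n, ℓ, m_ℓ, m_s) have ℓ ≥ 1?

266

For each n in the range, tally the orbitals obeying ℓ ≥ 1:
n=2 → 3; n=3 → 8; n=4 → 15; n=5 → 24; n=6 → 35; n=7 → 48.
Orbitals: 3 + 8 + 15 + 24 + 35 + 48 = 133. Including both spin states (m_s = ±1/2) gives 2 × 133 = 266 states.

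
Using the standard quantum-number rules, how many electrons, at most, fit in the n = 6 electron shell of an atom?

A shell holds 2n² electrons: 2 × 6² = 2 × 36 = 72.

72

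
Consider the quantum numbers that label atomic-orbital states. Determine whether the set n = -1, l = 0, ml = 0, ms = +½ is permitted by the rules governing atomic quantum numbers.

The principal quantum number must be a positive integer (n ≥ 1), but here n = -1.

Invalid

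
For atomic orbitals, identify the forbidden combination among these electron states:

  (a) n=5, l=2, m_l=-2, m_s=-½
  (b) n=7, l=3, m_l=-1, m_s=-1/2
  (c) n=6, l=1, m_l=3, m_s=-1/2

(c)

(c) has |m_l| = 3 > l = 1, violating −l ≤ m_l ≤ l.
The remaining sets (a), (b) satisfy all four rules.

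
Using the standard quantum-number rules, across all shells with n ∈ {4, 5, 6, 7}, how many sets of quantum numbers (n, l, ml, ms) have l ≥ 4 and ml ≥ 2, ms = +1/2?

Count contributing orbitals for each principal shell:
n=5 → 3; n=6 → 7; n=7 → 12.
Orbitals: 3 + 7 + 12 = 22. With ms fixed to +1/2 there is one state per orbital, so 22 states.

22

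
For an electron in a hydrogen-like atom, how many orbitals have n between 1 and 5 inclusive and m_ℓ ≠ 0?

40

Count contributing orbitals for each principal shell:
n=2 → 2; n=3 → 6; n=4 → 12; n=5 → 20.
Total orbitals: 2 + 6 + 12 + 20 = 40.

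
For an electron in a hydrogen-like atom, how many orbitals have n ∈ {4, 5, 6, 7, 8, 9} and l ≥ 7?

Go shell by shell, enumerating (l, ml) with l ≥ 7:
n=8 → 15; n=9 → 32.
Total orbitals: 15 + 32 = 47.

47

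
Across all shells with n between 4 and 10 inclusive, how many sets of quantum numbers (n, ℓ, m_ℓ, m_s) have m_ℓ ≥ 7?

20

For each n in the range, tally the orbitals obeying m_ℓ ≥ 7:
n=8 → 1; n=9 → 3; n=10 → 6.
Orbitals: 1 + 3 + 6 = 10. Including both spin states (m_s = ±1/2) gives 2 × 10 = 20 states.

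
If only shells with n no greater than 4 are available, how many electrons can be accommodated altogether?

Total orbitals = 1² + 2² + 3² + 4² = 30. Doubling for spin gives 60 electrons.

60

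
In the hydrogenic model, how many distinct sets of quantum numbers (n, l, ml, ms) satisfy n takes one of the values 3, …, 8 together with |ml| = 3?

Count contributing orbitals for each principal shell:
n=4 → 2; n=5 → 4; n=6 → 6; n=7 → 8; n=8 → 10.
Orbitals: 2 + 4 + 6 + 8 + 10 = 30. Including both spin states (ms = ±1/2) gives 2 × 30 = 60 states.

60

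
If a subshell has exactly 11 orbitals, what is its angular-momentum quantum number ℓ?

ℓ = 5

2ℓ+1 = 11 gives ℓ = 5.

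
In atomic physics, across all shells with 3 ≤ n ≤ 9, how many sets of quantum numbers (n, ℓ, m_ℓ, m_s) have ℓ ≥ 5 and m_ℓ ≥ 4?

60

Work shell by shell — for each n, count the (ℓ, m_ℓ) pairs that satisfy ℓ ≥ 5 and m_ℓ ≥ 4:
n=6 → 2; n=7 → 5; n=8 → 9; n=9 → 14.
Orbitals: 2 + 5 + 9 + 14 = 30. Including both spin states (m_s = ±1/2) gives 2 × 30 = 60 states.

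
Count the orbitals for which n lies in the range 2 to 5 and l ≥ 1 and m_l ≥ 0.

Per-shell orbital counts meeting the constraint:
n=2 → 2; n=3 → 5; n=4 → 9; n=5 → 14.
Total orbitals: 2 + 5 + 9 + 14 = 30.

30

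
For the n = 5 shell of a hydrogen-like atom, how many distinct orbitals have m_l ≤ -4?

1

Per l-value: l=4 → 1.
Total orbitals: 1.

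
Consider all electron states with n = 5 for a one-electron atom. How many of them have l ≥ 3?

The n = 5 shell has l = 0 through 4; check each.
The (l, ml) pairs meeting l ≥ 3 give: l=3 → 7; l=4 → 9.
Orbitals: 7 + 9 = 16. Each orbital carries two spin states, so 16 × 2 = 32 states.

32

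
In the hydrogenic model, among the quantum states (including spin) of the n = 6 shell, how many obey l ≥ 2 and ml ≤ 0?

36

Per l-value: l=2 → 3; l=3 → 4; l=4 → 5; l=5 → 6.
Orbitals: 3 + 4 + 5 + 6 = 18. Each orbital carries two spin states, so 18 × 2 = 36 states.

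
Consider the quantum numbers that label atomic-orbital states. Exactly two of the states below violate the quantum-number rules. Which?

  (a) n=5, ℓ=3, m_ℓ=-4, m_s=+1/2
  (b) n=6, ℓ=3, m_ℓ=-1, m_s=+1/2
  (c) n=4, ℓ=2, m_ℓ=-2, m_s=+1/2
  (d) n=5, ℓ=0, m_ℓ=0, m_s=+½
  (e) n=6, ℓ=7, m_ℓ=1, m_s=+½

(a) and (e)

(a) has |m_ℓ| = 4 > ℓ = 3, violating −ℓ ≤ m_ℓ ≤ ℓ.
(e) has ℓ = 7 ≥ n = 6, violating 0 ≤ ℓ ≤ n−1.
The remaining sets (b), (c), (d) satisfy all four rules.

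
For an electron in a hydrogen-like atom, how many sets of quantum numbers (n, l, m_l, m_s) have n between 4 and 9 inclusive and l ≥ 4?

350

Treat each shell separately and count matching orbitals:
n=5 → 9; n=6 → 20; n=7 → 33; n=8 → 48; n=9 → 65.
Orbitals: 9 + 20 + 33 + 48 + 65 = 175. Including both spin states (m_s = ±1/2) gives 2 × 175 = 350 states.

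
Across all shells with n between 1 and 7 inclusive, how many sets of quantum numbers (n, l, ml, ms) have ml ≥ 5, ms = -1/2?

Go shell by shell, enumerating (l, ml) with ml ≥ 5:
n=6 → 1; n=7 → 3.
Orbitals: 1 + 3 = 4. With ms fixed to -1/2 there is one state per orbital, so 4 states.

4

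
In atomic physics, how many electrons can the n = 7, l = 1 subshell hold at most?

6

A subshell with l = 1 has 2l+1 = 3 orbitals, each holding 2 electrons (spin ±1/2), so 3 × 2 = 6.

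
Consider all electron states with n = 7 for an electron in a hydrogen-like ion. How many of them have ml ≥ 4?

The n = 7 shell has l = 0 through 6; check each.
The (l, ml) pairs meeting ml ≥ 4 give: l=4 → 1; l=5 → 2; l=6 → 3.
Orbitals: 1 + 2 + 3 = 6. Each orbital carries two spin states, so 6 × 2 = 12 states.

12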